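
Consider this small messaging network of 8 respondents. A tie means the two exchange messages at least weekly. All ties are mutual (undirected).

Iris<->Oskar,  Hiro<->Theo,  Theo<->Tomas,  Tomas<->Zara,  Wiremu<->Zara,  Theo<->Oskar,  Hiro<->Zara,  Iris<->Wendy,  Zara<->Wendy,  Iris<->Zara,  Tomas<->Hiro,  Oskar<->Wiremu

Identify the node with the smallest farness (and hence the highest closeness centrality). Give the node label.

Zara

Farness (sum of distances to all others) for each node — Hiro:11, Iris:11, Oskar:11, Theo:12, Tomas:11, Wendy:13, Wiremu:12, Zara:9.
The smallest farness is 9, for Zara, so Zara has the highest closeness.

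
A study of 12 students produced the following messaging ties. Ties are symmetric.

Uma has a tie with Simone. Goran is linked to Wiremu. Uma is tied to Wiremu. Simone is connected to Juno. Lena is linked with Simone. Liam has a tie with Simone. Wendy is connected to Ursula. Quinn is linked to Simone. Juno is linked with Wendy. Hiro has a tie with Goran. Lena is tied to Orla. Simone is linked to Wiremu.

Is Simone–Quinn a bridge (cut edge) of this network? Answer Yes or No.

Yes

Without the Simone–Quinn edge there is no alternate route between Simone and Quinn, so the network disconnects. It is a bridge.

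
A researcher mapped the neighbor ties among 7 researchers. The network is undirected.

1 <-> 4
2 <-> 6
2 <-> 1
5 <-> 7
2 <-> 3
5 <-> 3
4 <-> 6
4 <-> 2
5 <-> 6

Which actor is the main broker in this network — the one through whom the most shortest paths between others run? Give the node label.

Unnormalized betweenness of each node: 1:0, 2:13/3, 3:5/3, 4:7/6, 5:11/2, 6:13/3, 7:0.
5 has the largest value, 11/2, making it the main broker — the node through which the most shortest paths run.

5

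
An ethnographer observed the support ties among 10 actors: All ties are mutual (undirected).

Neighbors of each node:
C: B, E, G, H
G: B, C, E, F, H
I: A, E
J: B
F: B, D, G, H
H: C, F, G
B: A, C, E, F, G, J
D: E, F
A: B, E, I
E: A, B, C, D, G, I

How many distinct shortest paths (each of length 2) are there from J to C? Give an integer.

1

The shortest distance is 2, and the only length-2 path is J–B–C. So there is exactly 1 shortest path.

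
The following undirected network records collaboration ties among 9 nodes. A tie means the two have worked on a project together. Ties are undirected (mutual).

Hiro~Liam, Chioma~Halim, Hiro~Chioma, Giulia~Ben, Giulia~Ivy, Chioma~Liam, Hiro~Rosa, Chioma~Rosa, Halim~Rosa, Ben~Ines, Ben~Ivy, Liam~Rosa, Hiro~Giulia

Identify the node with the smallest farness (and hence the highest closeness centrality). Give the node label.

Hiro

Farness (sum of distances to all others) for each node — Ben:18, Chioma:16, Giulia:14, Halim:22, Hiro:13, Ines:25, Ivy:19, Liam:17, Rosa:16.
The smallest farness is 13, for Hiro, so Hiro has the highest closeness.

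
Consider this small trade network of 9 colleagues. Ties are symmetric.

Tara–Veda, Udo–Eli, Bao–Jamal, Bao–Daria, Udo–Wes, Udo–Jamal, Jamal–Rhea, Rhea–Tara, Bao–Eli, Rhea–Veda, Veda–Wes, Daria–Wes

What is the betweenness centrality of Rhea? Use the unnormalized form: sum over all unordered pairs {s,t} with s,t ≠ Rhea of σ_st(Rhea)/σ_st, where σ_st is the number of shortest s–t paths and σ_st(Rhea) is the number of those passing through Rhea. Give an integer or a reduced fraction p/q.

Pairs whose geodesics pass through Rhea — Veda–Jamal: 1; Veda–Bao: 1/2; Tara–Jamal: 1; Tara–Udo: 1/2; Tara–Eli: 2/3; Tara–Bao: 1.
All other pairs contribute 0.
Summing the contributions gives betweenness(Rhea) = 14/3.

14/3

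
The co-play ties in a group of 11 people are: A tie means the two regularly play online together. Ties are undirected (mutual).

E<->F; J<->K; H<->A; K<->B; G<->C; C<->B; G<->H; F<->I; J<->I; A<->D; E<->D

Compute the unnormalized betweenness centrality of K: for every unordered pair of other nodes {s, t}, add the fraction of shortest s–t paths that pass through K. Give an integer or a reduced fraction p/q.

Pairs whose geodesics pass through K — F–B: 1; F–C: 1; I–B: 1; I–C: 1; I–G: 1; J–B: 1; J–C: 1; J–G: 1; J–H: 1; B–E: 1.
All other pairs contribute 0.
Summing the contributions gives betweenness(K) = 10.

10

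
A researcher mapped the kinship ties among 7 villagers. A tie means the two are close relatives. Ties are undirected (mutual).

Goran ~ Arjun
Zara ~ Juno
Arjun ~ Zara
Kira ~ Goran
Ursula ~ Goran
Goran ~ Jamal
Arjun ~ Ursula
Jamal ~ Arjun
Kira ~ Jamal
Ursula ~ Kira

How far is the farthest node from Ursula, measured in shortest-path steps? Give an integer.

Distances from Ursula: Arjun:1, Goran:1, Jamal:2, Juno:3, Kira:1, Zara:2.
The largest is 3 (to Juno), so the eccentricity of Ursula is 3.

3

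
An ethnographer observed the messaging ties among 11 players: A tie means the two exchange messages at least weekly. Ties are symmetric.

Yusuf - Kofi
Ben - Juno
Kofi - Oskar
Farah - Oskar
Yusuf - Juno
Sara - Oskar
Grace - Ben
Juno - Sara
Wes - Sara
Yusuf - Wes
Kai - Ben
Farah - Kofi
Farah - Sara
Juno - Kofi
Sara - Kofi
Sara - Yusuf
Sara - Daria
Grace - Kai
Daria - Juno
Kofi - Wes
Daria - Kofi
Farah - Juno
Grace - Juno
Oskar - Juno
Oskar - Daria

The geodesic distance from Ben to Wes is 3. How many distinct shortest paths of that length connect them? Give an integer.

The shortest distance is 3. The length-3 paths are: Ben–Juno–Sara–Wes; Ben–Juno–Yusuf–Wes; Ben–Juno–Kofi–Wes.
That gives 3 distinct shortest paths.

3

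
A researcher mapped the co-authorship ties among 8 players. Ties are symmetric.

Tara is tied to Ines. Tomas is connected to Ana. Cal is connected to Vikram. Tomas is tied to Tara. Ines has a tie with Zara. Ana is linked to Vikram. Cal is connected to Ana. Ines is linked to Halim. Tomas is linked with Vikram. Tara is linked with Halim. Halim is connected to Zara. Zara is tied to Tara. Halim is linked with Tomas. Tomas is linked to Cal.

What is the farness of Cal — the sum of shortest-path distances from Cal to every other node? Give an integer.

13

Distances from Cal: Ana:1, Halim:2, Ines:3, Tara:2, Tomas:1, Vikram:1, Zara:3.
Sum = 1 + 2 + 3 + 2 + 1 + 1 + 3 = 13.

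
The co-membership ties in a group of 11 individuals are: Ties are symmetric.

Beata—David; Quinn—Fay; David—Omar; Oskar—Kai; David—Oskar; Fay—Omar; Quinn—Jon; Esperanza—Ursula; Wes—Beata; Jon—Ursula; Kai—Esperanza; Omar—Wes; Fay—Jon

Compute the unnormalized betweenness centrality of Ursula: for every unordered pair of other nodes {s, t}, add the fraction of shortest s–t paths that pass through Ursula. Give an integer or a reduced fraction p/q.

41/6

Pairs whose geodesics pass through Ursula — Jon–Oskar: 1/2; Jon–Kai: 1; Jon–Esperanza: 1; Quinn–Kai: 1; Quinn–Esperanza: 1; Fay–Kai: 1/2; Fay–Esperanza: 1; Omar–Esperanza: 1/2; Wes–Esperanza: 1/3.
All other pairs contribute 0.
Summing the contributions gives betweenness(Ursula) = 41/6.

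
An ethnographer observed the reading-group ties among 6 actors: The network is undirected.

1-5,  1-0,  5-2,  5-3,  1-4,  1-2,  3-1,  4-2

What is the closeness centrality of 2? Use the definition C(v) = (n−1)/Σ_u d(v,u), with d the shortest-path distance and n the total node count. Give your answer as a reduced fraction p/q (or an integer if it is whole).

5/7

Distances from 2: 0:2, 1:1, 3:2, 4:1, 5:1. Sum = 7.
n = 6, so closeness = 5/7.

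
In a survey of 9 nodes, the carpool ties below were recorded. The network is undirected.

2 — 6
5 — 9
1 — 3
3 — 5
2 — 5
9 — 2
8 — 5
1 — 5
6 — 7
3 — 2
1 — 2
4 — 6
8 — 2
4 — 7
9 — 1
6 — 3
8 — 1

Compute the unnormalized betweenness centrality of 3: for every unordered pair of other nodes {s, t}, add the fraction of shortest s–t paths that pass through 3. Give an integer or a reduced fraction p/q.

3

Pairs whose geodesics pass through 3 — 7–1: 1/2; 7–5: 1/2; 6–1: 1/2; 6–5: 1/2; 4–1: 1/2; 4–5: 1/2.
All other pairs contribute 0.
Summing the contributions gives betweenness(3) = 3.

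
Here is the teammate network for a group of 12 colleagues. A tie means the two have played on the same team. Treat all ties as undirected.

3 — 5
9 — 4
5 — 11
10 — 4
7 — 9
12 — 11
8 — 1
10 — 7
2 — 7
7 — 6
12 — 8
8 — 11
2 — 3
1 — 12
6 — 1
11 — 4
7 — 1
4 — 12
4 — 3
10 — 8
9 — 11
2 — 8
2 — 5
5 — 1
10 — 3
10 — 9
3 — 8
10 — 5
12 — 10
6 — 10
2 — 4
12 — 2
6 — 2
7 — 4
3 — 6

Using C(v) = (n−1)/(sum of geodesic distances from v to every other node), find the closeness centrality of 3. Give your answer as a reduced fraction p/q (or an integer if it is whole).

11/16

Distances from 3: 1:2, 2:1, 4:1, 5:1, 6:1, 7:2, 8:1, 9:2, 10:1, 11:2, 12:2. Sum = 16.
n = 12, so closeness = 11/16.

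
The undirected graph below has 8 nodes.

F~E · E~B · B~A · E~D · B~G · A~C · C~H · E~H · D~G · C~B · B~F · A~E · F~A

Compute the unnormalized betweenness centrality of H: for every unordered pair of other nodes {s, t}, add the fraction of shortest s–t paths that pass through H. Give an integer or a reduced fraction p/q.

Pairs whose geodesics pass through H — D–C: 1/4; E–C: 1/3.
All other pairs contribute 0.
Summing the contributions gives betweenness(H) = 7/12.

7/12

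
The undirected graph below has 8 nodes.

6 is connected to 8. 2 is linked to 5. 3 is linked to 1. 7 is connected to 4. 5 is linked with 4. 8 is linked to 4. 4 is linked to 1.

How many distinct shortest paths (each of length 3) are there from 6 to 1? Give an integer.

1

The shortest distance is 3, and the only length-3 path is 6–8–4–1. So there is exactly 1 shortest path.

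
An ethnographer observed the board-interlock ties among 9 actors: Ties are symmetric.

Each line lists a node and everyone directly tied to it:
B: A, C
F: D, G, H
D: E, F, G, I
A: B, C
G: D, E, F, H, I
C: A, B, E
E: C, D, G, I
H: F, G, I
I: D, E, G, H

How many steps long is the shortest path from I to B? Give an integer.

One shortest route is I – E – C – B, which uses 3 edges, and at distance 2 from I we only reach {C, F}, which does not include B. So d(I,B) = 3.

3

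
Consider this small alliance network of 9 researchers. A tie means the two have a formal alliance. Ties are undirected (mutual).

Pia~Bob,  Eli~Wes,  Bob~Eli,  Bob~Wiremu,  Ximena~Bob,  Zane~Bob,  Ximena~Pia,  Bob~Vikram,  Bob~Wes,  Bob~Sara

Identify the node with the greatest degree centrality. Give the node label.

Bob

Degrees — Bob:8, Eli:2, Pia:2, Sara:1, Vikram:1, Wes:2, Wiremu:1, Ximena:2, Zane:1.
The maximum is 8, attained only by Bob.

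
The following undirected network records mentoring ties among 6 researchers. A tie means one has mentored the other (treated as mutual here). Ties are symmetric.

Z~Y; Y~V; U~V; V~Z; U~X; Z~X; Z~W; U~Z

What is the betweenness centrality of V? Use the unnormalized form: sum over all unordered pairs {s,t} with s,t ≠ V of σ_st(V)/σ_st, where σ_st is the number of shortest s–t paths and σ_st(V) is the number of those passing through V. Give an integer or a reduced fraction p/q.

Pairs whose geodesics pass through V — U–Y: 1/2.
All other pairs contribute 0.
Summing the contributions gives betweenness(V) = 1/2.

1/2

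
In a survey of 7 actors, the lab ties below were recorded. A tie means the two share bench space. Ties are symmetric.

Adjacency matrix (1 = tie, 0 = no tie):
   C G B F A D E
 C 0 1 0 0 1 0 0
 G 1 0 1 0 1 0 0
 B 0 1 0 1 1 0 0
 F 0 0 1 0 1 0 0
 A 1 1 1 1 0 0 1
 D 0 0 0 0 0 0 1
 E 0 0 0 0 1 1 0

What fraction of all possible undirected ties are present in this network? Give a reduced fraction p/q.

3/7

There are 9 edges and 7 nodes, so the maximum possible is C(7,2) = 21.
Density = 9/21 = 3/7.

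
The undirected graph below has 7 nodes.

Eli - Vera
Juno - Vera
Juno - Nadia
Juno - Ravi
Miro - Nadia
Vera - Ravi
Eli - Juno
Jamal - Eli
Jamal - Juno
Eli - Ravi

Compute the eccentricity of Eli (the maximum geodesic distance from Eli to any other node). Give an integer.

3

Distances from Eli: Jamal:1, Juno:1, Miro:3, Nadia:2, Ravi:1, Vera:1.
The largest is 3 (to Miro), so the eccentricity of Eli is 3.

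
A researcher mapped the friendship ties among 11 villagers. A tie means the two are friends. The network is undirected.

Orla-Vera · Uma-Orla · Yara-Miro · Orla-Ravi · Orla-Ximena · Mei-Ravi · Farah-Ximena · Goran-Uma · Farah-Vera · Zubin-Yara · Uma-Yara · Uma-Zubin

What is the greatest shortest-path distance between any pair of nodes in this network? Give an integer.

Eccentricity of each node (its greatest distance to any other): Farah:5, Goran:4, Mei:5, Miro:5, Orla:3, Ravi:4, Uma:3, Vera:4, Ximena:4, Yara:4, Zubin:4.
The maximum eccentricity is 5, realized for instance by the pair Miro–Farah via Miro – Yara – Uma – Orla – Ximena – Farah. So the diameter is 5.

5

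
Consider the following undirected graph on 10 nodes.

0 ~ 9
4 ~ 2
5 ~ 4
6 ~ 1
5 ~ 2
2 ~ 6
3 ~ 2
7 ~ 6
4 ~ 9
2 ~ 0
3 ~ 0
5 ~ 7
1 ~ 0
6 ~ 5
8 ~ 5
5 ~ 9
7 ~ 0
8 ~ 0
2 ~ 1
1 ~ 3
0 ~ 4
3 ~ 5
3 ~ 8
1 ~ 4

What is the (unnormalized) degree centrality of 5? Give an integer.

7

5 is directly tied to 2, 3, 4, 6, 7, 8, and 9. That is 7 neighbors, so the degree of 5 is 7.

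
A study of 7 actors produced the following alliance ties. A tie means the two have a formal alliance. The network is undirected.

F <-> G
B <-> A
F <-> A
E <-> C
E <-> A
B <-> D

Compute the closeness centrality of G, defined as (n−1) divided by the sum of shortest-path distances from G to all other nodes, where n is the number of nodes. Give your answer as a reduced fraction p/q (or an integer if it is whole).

Distances from G: A:2, B:3, C:4, D:4, E:3, F:1. Sum = 17.
n = 7, so closeness = 6/17.

6/17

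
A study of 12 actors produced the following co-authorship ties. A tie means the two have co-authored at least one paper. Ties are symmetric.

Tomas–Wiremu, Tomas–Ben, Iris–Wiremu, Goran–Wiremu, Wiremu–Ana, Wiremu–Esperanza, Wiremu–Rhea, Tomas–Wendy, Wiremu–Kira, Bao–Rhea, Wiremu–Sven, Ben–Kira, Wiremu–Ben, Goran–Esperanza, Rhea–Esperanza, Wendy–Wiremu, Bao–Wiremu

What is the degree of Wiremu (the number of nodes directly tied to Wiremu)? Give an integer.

11

Wiremu is directly tied to Ana, Bao, Ben, Esperanza, Goran, Iris, Kira, Rhea, Sven, Tomas, and Wendy. That is 11 neighbors, so the degree of Wiremu is 11.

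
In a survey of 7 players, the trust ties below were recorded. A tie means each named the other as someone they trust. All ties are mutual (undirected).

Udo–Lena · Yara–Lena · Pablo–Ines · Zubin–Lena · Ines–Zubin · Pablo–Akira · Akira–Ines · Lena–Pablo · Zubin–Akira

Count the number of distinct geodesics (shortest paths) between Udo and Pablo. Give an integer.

1

The shortest distance is 2, and the only length-2 path is Udo–Lena–Pablo. So there is exactly 1 shortest path.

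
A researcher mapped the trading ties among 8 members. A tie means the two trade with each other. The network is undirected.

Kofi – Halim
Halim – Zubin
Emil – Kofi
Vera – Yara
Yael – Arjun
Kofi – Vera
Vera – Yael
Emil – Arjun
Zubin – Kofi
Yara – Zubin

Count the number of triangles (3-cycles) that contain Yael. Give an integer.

0

Yael's neighbors are Arjun and Vera, but none of them are tied to each other, so no triangle contains Yael.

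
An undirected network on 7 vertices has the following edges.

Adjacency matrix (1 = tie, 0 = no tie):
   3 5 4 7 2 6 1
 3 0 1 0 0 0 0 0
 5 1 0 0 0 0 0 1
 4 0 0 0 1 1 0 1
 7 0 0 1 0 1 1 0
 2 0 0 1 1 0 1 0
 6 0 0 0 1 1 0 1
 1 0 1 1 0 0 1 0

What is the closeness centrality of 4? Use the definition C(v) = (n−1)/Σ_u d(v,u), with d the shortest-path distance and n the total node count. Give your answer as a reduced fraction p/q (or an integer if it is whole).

Distances from 4: 1:1, 2:1, 3:3, 5:2, 6:2, 7:1. Sum = 10.
n = 7, so closeness = 6/10 = 3/5.

3/5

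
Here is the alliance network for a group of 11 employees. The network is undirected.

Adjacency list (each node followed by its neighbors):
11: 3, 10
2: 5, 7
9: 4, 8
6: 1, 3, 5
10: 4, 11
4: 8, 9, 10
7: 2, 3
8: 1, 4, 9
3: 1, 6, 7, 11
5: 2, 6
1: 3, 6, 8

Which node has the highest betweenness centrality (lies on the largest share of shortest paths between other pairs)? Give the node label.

Unnormalized betweenness of each node: 1:85/6, 2:1, 3:103/6, 4:4, 5:17/6, 6:53/6, 7:31/6, 8:67/6, 9:0, 10:23/6, 11:41/6.
3 has the largest value, 103/6, making it the main broker — the node through which the most shortest paths run.

3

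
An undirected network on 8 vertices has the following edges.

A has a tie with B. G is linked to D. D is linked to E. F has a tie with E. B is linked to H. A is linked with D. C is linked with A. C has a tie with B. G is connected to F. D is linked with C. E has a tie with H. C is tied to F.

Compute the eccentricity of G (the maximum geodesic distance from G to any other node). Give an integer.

3

Distances from G: A:2, B:3, C:2, D:1, E:2, F:1, H:3.
The largest is 3 (to B and H), so the eccentricity of G is 3.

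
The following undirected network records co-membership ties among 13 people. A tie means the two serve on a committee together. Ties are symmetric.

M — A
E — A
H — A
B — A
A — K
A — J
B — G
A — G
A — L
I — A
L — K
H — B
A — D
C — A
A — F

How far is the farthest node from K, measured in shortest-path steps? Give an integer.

2

Distances from K: A:1, B:2, C:2, D:2, E:2, F:2, G:2, H:2, I:2, J:2, L:1, M:2.
The largest is 2 (to I, J, D, M, B, C, F, H, G, and E), so the eccentricity of K is 2.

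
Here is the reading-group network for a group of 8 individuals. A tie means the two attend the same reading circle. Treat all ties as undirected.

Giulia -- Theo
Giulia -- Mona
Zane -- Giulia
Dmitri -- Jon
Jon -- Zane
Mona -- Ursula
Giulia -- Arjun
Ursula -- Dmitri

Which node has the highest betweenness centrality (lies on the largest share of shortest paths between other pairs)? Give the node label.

Unnormalized betweenness of each node: Arjun:0, Dmitri:2, Giulia:13, Jon:3, Mona:5, Theo:0, Ursula:3, Zane:5.
Giulia has the largest value, 13, making it the main broker — the node through which the most shortest paths run.

Giulia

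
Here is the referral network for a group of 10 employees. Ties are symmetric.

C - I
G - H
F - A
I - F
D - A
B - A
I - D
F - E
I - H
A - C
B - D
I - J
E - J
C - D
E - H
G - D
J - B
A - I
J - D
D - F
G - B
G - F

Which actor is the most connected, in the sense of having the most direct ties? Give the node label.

Degrees — A:5, B:4, C:3, D:7, E:3, F:5, G:4, H:3, I:6, J:4.
The maximum is 7, attained only by D.

D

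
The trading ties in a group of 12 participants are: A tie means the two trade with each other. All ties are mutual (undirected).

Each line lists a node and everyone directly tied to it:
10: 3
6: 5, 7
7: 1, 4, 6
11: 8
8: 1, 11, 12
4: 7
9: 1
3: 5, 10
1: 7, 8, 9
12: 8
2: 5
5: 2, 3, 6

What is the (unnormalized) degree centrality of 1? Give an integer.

3

1 is directly tied to 7, 8, and 9. That is 3 neighbors, so the degree of 1 is 3.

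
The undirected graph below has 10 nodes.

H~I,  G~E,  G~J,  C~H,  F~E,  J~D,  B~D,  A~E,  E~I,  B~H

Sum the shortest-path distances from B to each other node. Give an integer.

Distances from B: A:4, C:2, D:1, E:3, F:4, G:3, H:1, I:2, J:2.
Sum = 4 + 2 + 1 + 3 + 4 + 3 + 1 + 2 + 2 = 22.

22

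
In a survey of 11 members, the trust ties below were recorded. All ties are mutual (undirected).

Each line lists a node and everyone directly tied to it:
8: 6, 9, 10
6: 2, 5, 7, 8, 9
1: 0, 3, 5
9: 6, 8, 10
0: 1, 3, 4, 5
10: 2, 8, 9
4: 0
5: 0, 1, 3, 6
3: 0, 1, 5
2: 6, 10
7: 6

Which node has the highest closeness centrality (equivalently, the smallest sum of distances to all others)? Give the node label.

6

Farness (sum of distances to all others) for each node — 0:22, 1:23, 2:23, 3:23, 4:31, 5:17, 6:16, 7:25, 8:22, 9:22, 10:28.
The smallest farness is 16, for 6, so 6 has the highest closeness.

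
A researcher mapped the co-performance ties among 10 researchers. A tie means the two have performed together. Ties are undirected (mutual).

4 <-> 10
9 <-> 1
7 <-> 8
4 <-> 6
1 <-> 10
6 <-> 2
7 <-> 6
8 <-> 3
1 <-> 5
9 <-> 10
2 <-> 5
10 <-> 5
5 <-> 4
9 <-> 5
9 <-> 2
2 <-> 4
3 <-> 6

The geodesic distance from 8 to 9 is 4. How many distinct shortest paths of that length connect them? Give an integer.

The shortest distance is 4. The length-4 paths are: 8–3–6–2–9; 8–7–6–2–9.
That gives 2 distinct shortest paths.

2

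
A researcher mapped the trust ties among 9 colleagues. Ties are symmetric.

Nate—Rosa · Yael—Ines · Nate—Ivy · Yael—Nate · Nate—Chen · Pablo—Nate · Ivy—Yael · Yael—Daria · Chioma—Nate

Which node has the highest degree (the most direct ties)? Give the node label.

Degrees — Chen:1, Chioma:1, Daria:1, Ines:1, Ivy:2, Nate:6, Pablo:1, Rosa:1, Yael:4.
The maximum is 6, attained only by Nate.

Nate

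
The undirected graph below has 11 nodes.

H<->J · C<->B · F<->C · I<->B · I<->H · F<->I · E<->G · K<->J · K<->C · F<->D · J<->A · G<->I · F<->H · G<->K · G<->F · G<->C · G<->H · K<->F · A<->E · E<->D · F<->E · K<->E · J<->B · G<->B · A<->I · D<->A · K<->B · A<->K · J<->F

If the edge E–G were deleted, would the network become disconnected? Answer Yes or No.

No

Even without that edge, E still reaches G via E – F – G, so the network stays connected. Not a bridge.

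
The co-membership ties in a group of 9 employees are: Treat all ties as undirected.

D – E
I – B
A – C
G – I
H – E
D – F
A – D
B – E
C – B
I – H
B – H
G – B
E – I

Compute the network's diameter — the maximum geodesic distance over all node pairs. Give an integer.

4

Eccentricity of each node (its greatest distance to any other): A:3, B:3, C:3, D:3, E:2, F:4, G:4, H:3, I:3.
The maximum eccentricity is 4, realized for instance by the pair G–F via G – B – E – D – F. So the diameter is 4.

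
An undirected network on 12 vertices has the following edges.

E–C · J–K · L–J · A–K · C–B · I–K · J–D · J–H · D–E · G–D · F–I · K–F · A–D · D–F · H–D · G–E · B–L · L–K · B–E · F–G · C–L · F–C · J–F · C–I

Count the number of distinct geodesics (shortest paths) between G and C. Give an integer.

2

The shortest distance is 2. The length-2 paths are: G–E–C; G–F–C.
That gives 2 distinct shortest paths.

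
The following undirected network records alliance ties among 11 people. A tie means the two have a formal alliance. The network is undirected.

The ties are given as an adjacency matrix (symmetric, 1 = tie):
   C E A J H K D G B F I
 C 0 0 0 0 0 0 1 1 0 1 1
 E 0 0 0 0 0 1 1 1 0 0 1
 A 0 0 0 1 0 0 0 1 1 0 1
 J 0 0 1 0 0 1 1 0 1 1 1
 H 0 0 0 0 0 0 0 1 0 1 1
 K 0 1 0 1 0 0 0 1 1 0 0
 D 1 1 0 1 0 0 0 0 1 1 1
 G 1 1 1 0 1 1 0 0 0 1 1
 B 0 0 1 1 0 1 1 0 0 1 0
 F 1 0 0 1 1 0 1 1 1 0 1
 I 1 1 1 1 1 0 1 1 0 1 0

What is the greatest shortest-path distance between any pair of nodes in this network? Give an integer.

Eccentricity of each node (its greatest distance to any other): A:2, B:2, C:2, D:2, E:2, F:2, G:2, H:2, I:2, J:2, K:2.
The maximum eccentricity is 2, realized for instance by the pair C–E via C – I – E. So the diameter is 2.

2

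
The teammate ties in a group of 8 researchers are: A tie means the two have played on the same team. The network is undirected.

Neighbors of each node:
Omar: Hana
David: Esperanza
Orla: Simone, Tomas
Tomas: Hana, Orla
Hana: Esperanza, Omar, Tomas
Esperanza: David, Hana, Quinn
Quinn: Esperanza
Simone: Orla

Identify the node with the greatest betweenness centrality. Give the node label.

Hana

Unnormalized betweenness of each node: David:0, Esperanza:11, Hana:15, Omar:0, Orla:6, Quinn:0, Simone:0, Tomas:10.
Hana has the largest value, 15, making it the main broker — the node through which the most shortest paths run.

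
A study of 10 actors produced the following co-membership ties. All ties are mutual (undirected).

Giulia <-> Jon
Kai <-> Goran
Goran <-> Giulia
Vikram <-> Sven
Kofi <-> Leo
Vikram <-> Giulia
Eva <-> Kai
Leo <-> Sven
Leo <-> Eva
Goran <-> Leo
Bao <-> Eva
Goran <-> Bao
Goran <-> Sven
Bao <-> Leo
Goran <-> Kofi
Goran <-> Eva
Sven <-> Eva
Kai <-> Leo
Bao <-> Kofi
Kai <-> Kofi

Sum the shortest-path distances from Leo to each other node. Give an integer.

Distances from Leo: Bao:1, Eva:1, Giulia:2, Goran:1, Jon:3, Kai:1, Kofi:1, Sven:1, Vikram:2.
Sum = 1 + 1 + 2 + 1 + 3 + 1 + 1 + 1 + 2 = 13.

13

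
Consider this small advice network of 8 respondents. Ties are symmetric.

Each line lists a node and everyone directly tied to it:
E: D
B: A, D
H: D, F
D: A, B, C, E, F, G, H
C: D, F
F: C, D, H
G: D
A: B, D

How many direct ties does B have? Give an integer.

B is directly tied to A and D. That is 2 neighbors, so the degree of B is 2.

2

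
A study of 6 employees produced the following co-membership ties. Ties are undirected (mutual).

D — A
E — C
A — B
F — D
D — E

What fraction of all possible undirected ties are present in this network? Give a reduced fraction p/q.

There are 5 edges and 6 nodes, so the maximum possible is C(6,2) = 15.
Density = 5/15 = 1/3.

1/3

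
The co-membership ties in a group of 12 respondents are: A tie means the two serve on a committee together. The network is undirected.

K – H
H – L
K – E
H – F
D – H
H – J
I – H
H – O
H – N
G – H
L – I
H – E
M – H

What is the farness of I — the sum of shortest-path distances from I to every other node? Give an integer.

Distances from I: D:2, E:2, F:2, G:2, H:1, J:2, K:2, L:1, M:2, N:2, O:2.
Sum = 2 + 2 + 2 + 2 + 1 + 2 + 2 + 1 + 2 + 2 + 2 = 20.

20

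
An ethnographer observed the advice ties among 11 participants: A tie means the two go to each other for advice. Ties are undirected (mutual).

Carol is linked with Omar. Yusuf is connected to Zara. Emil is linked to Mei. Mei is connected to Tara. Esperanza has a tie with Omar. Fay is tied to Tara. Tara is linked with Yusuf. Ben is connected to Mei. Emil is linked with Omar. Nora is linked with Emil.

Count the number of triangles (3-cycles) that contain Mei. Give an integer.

0

Mei's neighbors are Ben, Emil, and Tara, but none of them are tied to each other, so no triangle contains Mei.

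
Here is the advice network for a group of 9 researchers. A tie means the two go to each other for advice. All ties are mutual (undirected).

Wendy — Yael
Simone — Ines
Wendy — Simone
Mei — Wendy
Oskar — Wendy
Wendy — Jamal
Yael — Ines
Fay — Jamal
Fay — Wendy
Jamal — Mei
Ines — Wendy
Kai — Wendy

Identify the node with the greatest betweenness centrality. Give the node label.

Unnormalized betweenness of each node: Fay:0, Ines:1/2, Jamal:1/2, Kai:0, Mei:0, Oskar:0, Simone:0, Wendy:23, Yael:0.
Wendy has the largest value, 23, making it the main broker — the node through which the most shortest paths run.

Wendy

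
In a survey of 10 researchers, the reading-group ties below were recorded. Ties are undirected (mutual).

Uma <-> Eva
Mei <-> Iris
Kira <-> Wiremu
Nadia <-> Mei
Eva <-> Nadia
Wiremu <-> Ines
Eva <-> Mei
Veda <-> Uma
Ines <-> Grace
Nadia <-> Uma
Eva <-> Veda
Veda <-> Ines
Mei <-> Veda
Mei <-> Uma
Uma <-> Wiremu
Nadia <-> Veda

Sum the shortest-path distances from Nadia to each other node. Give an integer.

Distances from Nadia: Eva:1, Grace:3, Ines:2, Iris:2, Kira:3, Mei:1, Uma:1, Veda:1, Wiremu:2.
Sum = 1 + 3 + 2 + 2 + 3 + 1 + 1 + 1 + 2 = 16.

16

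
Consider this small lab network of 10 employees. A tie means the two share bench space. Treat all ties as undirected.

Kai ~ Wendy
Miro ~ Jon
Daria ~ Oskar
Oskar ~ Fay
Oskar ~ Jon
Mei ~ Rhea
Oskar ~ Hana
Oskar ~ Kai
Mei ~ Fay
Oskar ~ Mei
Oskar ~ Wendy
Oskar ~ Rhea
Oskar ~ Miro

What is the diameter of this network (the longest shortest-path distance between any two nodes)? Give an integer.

2

Eccentricity of each node (its greatest distance to any other): Daria:2, Fay:2, Hana:2, Jon:2, Kai:2, Mei:2, Miro:2, Oskar:1, Rhea:2, Wendy:2.
The maximum eccentricity is 2, realized for instance by the pair Mei–Wendy via Mei – Oskar – Wendy. So the diameter is 2.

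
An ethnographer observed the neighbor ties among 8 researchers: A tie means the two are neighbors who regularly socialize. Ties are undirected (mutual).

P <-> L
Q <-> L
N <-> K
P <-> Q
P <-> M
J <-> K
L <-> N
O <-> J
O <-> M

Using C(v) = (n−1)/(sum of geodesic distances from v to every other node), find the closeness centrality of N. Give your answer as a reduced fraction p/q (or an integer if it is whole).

1/2

Distances from N: J:2, K:1, L:1, M:3, O:3, P:2, Q:2. Sum = 14.
n = 8, so closeness = 7/14 = 1/2.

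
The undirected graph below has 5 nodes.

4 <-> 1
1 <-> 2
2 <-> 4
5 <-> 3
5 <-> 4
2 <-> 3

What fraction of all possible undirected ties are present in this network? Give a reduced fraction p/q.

There are 6 edges and 5 nodes, so the maximum possible is C(5,2) = 10.
Density = 6/10 = 3/5.

3/5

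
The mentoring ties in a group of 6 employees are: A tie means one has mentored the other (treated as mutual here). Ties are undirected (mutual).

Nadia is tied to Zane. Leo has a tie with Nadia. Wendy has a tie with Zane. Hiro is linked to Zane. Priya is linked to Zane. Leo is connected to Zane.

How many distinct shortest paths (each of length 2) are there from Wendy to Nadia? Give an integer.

1

The shortest distance is 2, and the only length-2 path is Wendy–Zane–Nadia. So there is exactly 1 shortest path.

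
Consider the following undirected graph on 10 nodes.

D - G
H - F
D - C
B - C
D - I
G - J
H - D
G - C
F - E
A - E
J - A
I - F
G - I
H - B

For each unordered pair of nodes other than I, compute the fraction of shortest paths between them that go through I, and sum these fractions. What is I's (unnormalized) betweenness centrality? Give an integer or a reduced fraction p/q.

39/10

Pairs whose geodesics pass through I — J–F: 1/2; G–F: 1; G–E: 1/2; D–F: 1/2; D–E: 1/2; C–F: 2/4; C–E: 2/5.
All other pairs contribute 0.
Summing the contributions gives betweenness(I) = 39/10.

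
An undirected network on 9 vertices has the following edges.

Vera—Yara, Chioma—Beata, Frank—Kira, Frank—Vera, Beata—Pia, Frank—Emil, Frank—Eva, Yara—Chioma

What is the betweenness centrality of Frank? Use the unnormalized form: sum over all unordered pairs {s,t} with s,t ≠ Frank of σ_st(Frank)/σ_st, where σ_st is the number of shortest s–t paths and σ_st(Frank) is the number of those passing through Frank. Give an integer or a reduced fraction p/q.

18

Pairs whose geodesics pass through Frank — Kira–Beata: 1; Kira–Vera: 1; Kira–Yara: 1; Kira–Emil: 1; Kira–Eva: 1; Kira–Pia: 1; Kira–Chioma: 1; Beata–Emil: 1; Beata–Eva: 1; Vera–Emil: 1; Vera–Eva: 1; Yara–Emil: 1; Yara–Eva: 1; Emil–Eva: 1 … (+4 more pairs).
All other pairs contribute 0.
Summing the contributions gives betweenness(Frank) = 18.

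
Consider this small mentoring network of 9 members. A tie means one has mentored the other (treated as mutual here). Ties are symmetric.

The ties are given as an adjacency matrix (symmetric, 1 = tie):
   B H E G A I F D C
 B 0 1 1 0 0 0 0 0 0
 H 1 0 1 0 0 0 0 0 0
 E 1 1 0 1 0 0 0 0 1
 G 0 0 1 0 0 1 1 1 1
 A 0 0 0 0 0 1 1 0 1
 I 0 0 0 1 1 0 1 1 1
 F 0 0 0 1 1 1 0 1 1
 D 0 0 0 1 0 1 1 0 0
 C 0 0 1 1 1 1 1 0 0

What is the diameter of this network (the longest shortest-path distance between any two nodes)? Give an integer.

3

Eccentricity of each node (its greatest distance to any other): A:3, B:3, C:2, D:3, E:2, F:3, G:2, H:3, I:3.
The maximum eccentricity is 3, realized for instance by the pair B–A via B – E – C – A. So the diameter is 3.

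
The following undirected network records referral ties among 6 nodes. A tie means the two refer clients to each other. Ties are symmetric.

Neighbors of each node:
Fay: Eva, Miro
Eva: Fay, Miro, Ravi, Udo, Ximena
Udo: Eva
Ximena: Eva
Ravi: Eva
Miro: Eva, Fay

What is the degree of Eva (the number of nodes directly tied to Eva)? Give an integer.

5

Eva is directly tied to Fay, Miro, Ravi, Udo, and Ximena. That is 5 neighbors, so the degree of Eva is 5.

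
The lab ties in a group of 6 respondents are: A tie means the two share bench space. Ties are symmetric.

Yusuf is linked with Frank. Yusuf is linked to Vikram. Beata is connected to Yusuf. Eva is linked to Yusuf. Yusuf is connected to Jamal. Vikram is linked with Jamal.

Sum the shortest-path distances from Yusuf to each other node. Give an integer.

Distances from Yusuf: Beata:1, Eva:1, Frank:1, Jamal:1, Vikram:1.
Sum = 1 + 1 + 1 + 1 + 1 = 5.

5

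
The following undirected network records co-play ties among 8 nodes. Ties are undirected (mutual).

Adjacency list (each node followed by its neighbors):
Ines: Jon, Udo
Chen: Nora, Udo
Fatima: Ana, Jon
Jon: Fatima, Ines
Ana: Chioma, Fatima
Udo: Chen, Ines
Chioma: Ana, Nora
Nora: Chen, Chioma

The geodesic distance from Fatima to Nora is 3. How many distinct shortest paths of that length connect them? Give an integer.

The shortest distance is 3, and the only length-3 path is Fatima–Ana–Chioma–Nora. So there is exactly 1 shortest path.

1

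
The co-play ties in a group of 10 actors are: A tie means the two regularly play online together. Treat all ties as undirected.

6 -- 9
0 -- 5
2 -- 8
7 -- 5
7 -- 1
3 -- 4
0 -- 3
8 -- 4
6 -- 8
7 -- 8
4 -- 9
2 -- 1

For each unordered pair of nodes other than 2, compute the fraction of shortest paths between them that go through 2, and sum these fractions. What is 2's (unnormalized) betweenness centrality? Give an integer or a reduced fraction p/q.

Pairs whose geodesics pass through 2 — 6–1: 1/2; 9–1: 2/4; 4–1: 1/2; 3–1: 1/3; 1–8: 1/2.
All other pairs contribute 0.
Summing the contributions gives betweenness(2) = 7/3.

7/3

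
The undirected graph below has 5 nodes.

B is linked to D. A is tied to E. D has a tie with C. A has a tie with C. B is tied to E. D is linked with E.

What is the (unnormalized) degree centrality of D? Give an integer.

3

D is directly tied to B, C, and E. That is 3 neighbors, so the degree of D is 3.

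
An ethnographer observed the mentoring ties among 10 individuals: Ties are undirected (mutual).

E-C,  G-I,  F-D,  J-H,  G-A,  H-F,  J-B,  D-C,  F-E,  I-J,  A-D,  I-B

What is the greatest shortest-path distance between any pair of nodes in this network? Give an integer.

Eccentricity of each node (its greatest distance to any other): A:3, B:5, C:5, D:4, E:4, F:3, G:4, H:3, I:4, J:4.
The maximum eccentricity is 5, realized for instance by the pair B–C via B – I – G – A – D – C. So the diameter is 5.

5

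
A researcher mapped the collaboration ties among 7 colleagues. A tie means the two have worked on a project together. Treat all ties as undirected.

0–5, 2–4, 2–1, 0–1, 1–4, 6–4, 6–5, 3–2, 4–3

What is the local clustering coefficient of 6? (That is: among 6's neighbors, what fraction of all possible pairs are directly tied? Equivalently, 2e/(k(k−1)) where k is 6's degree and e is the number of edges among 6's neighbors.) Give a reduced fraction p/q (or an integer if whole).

6's neighbors: 4 and 5 (k = 2).
Possible neighbor pairs: C(2,2) = 1. Edges among them: none → e = 0.
Clustering(6) = 0/1.

0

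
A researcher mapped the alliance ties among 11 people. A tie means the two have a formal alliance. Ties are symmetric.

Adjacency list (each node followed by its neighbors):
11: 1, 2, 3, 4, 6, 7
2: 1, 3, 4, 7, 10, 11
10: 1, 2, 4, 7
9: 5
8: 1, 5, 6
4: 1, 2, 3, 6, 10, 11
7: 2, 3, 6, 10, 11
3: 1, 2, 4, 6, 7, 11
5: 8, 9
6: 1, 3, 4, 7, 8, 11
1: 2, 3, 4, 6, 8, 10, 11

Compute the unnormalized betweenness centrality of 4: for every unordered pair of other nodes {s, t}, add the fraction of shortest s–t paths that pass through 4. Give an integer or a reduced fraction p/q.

31/30

Pairs whose geodesics pass through 4 — 3–10: 1/4; 6–10: 1/3; 6–2: 1/5; 10–11: 1/4.
All other pairs contribute 0.
Summing the contributions gives betweenness(4) = 31/30.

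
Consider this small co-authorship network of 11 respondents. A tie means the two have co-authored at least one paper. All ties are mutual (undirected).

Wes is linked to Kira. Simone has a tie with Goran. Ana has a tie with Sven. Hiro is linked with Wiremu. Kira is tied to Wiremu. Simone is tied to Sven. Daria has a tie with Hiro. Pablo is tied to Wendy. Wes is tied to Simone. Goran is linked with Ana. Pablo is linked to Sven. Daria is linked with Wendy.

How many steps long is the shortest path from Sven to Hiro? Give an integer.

4

One shortest route is Sven – Pablo – Wendy – Daria – Hiro, which uses 4 edges, and at distance 3 from Sven we only reach {Daria, Kira}, which does not include Hiro. So d(Sven,Hiro) = 4.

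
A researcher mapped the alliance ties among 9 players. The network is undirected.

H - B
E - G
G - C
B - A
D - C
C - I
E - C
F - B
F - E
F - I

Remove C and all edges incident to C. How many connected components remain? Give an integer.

Without C, the remaining ties split the others into: {A, B, E, F, G, H, I}; {D}.
That's 2 separate components.

2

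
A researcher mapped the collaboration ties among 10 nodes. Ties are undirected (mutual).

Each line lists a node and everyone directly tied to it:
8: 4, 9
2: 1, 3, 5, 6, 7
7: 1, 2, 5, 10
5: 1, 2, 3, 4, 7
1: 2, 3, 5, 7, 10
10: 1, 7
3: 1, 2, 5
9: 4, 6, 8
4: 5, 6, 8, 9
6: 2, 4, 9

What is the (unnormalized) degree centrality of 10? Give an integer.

10 is directly tied to 1 and 7. That is 2 neighbors, so the degree of 10 is 2.

2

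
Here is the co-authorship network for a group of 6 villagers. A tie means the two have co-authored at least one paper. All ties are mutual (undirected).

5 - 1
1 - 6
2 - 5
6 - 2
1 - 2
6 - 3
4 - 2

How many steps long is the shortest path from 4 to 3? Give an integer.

3

One shortest route is 4 – 2 – 6 – 3, which uses 3 edges, and at distance 2 from 4 we only reach {1, 5, 6}, which does not include 3. So d(4,3) = 3.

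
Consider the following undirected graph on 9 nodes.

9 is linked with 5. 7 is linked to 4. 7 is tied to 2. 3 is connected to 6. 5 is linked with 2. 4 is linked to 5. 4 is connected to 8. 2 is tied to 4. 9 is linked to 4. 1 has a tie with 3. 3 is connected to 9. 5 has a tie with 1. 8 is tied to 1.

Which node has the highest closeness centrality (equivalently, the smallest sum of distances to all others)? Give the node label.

4

Farness (sum of distances to all others) for each node — 1:14, 2:16, 3:15, 4:12, 5:13, 6:22, 7:18, 8:15, 9:13.
The smallest farness is 12, for 4, so 4 has the highest closeness.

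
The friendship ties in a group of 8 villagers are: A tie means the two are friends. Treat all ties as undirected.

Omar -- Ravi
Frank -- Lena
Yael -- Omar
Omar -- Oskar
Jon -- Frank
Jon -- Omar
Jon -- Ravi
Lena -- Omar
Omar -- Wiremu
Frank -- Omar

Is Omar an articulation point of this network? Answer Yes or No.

Yes

Removing Omar leaves {Frank, Jon, Lena, and Ravi} with no path to {Oskar}, so the network splits into 4 components. Omar is a cut vertex.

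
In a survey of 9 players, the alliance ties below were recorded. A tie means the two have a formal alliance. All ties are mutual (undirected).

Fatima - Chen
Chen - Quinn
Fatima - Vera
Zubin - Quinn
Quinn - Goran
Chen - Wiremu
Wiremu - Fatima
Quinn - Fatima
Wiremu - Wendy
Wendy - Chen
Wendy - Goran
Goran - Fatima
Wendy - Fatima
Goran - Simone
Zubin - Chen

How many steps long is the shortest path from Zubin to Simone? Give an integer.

3

One shortest route is Zubin – Quinn – Goran – Simone, which uses 3 edges, and at distance 2 from Zubin we only reach {Fatima, Goran, Wendy, Wiremu}, which does not include Simone. So d(Zubin,Simone) = 3.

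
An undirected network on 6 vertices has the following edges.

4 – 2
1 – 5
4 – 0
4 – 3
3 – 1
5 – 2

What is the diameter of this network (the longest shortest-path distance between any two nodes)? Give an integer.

Eccentricity of each node (its greatest distance to any other): 0:3, 1:3, 2:2, 3:2, 4:2, 5:3.
The maximum eccentricity is 3, realized for instance by the pair 1–0 via 1 – 3 – 4 – 0. So the diameter is 3.

3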